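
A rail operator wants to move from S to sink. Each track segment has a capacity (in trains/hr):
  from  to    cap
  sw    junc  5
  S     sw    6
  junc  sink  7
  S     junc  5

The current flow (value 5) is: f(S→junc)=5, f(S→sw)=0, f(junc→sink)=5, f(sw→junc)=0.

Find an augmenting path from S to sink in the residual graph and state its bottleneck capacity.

Residual along S→sw→junc→sink: S→sw: 6, sw→junc: 5, junc→sink: 2.
Bottleneck = min = 2.

S→sw→junc→sink, bottleneck 2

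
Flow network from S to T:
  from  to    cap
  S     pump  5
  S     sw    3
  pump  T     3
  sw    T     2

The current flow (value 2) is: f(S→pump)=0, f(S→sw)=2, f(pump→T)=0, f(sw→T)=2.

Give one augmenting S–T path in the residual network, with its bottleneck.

S→pump→T, bottleneck 3

Residual along S→pump→T: S→pump: 5, pump→T: 3.
Bottleneck = min = 3.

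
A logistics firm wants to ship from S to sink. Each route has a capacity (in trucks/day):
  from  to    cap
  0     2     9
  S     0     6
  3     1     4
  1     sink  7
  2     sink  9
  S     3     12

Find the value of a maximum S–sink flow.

Augment S->0->2->sink: bottleneck 6. Total 6.
Augment S->3->1->sink: bottleneck 4. Total 10.
No augmenting path remains in the residual graph.

10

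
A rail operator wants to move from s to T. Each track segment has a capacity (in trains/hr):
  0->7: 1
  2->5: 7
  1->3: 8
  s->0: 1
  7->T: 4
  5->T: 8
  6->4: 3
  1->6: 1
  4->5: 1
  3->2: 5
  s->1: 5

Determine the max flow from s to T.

Augment s->0->7->T: bottleneck 1. Total 1.
Augment s->1->6->4->5->T: bottleneck 1. Total 2.
Augment s->1->3->2->5->T: bottleneck 4. Total 6.
No augmenting path remains in the residual graph.

6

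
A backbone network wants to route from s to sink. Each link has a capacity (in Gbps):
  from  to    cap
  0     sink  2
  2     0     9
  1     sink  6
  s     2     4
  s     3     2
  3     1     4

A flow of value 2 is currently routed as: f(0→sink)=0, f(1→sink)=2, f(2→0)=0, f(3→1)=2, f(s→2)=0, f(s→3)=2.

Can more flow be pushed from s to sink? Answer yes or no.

Residual path s→2→0→sink has bottleneck 2 > 0.
Pushing 2 along it raises the flow to 4, so the given flow is not maximum.

Yes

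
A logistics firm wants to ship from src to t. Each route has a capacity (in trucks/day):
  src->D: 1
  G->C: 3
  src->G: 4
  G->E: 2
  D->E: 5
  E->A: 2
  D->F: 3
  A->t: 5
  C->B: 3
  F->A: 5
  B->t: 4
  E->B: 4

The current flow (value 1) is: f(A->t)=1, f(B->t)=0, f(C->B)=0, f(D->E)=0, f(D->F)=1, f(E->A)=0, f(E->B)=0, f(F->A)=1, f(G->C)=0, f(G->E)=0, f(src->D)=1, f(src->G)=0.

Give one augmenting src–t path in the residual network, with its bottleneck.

src->G->E->A->t, bottleneck 2

Residual along src->G->E->A->t: src->G: 4, G->E: 2, E->A: 2, A->t: 4.
Bottleneck = min = 2.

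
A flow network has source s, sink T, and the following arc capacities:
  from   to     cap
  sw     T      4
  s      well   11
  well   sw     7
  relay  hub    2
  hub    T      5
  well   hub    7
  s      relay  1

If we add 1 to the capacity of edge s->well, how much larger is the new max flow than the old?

0

Original max flow = 9.
Edge s->well does not cross the min cut (source side {hub, relay, s, sw, well}), so extra capacity there cannot help.
New max flow = 9. Increase = 0.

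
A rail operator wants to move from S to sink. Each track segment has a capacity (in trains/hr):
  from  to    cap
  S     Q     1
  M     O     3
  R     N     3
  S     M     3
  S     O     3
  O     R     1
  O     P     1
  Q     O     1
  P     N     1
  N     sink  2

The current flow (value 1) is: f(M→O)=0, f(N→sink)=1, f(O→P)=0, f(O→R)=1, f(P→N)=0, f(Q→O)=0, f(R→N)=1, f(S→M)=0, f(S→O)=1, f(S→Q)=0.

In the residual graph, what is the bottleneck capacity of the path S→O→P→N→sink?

1

Residual capacities along the path: S→O: 2, O→P: 1, P→N: 1, N→sink: 1.
Minimum is 1.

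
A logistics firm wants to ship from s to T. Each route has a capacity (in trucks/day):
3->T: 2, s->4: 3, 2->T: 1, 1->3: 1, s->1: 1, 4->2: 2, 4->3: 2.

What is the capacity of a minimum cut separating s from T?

Max flow = 3 (via 2 augmenting paths).
In the residual at optimum, the set reachable from s is {1, 2, 3, 4, s}.
Cut edges: 2->T (cap 1), 3->T (cap 2). Sum = 3.

3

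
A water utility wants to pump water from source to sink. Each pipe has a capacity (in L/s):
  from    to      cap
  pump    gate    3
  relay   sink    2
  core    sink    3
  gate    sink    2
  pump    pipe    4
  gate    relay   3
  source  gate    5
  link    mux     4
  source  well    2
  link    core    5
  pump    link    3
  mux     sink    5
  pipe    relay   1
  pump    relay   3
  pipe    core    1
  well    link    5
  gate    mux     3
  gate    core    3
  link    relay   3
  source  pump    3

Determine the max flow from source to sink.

Augment source→gate→sink: bottleneck 2. Total 2.
Augment source→pump→relay→sink: bottleneck 2. Total 4.
Augment source→gate→mux→sink: bottleneck 3. Total 7.
Augment source→pump→gate→core→sink: bottleneck 1. Total 8.
Augment source→well→link→mux→sink: bottleneck 2. Total 10.
No augmenting path remains in the residual graph.

10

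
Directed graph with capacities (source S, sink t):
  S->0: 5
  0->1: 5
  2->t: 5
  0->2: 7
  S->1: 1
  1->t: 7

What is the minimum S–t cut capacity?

Max flow = 6 (via 2 augmenting paths).
In the residual at optimum, the set reachable from S is {S}.
Cut edges: S->0 (cap 5), S->1 (cap 1). Sum = 6.

6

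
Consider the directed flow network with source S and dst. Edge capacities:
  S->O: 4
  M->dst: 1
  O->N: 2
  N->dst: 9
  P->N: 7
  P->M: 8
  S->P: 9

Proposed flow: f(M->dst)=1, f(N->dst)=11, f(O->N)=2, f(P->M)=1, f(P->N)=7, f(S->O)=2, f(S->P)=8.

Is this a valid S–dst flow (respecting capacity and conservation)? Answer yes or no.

No

Capacity violated on N->dst: flow 11 > capacity 9.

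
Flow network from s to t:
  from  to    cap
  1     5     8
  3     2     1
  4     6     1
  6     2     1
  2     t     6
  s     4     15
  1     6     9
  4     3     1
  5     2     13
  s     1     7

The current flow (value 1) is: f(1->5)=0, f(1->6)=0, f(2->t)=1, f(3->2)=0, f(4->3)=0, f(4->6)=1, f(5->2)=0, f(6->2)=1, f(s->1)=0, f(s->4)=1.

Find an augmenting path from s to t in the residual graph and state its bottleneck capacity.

s->4->3->2->t, bottleneck 1

Residual along s->4->3->2->t: s->4: 14, 4->3: 1, 3->2: 1, 2->t: 5.
Bottleneck = min = 1.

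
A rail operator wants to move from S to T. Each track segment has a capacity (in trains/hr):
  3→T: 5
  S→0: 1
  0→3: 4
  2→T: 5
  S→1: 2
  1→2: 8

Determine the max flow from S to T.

Augment S→0→3→T: bottleneck 1. Total 1.
Augment S→1→2→T: bottleneck 2. Total 3.
No augmenting path remains in the residual graph.

3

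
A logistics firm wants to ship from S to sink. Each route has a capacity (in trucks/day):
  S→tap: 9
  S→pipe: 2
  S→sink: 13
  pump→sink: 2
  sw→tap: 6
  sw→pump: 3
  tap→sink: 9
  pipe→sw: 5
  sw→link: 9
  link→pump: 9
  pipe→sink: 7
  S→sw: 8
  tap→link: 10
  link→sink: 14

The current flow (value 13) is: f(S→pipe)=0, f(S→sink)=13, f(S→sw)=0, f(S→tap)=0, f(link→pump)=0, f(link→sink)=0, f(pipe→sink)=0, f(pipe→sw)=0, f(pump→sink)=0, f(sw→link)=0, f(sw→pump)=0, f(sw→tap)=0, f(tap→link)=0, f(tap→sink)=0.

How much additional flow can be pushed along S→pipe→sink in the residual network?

Residual capacities along the path: S→pipe: 2, pipe→sink: 7.
Minimum is 2.

2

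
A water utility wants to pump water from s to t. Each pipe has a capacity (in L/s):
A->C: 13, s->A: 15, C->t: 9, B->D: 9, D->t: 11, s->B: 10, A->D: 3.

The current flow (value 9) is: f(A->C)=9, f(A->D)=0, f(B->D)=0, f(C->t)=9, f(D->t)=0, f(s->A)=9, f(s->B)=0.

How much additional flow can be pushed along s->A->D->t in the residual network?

3

Residual capacities along the path: s->A: 6, A->D: 3, D->t: 11.
Minimum is 3.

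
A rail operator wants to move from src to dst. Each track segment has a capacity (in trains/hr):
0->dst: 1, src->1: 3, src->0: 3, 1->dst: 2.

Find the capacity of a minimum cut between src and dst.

Max flow = 3 (via 2 augmenting paths).
In the residual at optimum, the set reachable from src is {0, 1, src}.
Cut edges: 0->dst (cap 1), 1->dst (cap 2). Sum = 3.

3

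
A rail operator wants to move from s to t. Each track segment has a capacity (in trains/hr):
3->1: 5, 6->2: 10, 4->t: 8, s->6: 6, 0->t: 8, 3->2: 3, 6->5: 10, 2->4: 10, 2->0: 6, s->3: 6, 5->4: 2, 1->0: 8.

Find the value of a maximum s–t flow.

Augment s->3->1->0->t: bottleneck 5. Total 5.
Augment s->3->2->0->t: bottleneck 1. Total 6.
Augment s->6->2->0->t: bottleneck 2. Total 8.
Augment s->6->2->4->t: bottleneck 4. Total 12.
No augmenting path remains in the residual graph.

12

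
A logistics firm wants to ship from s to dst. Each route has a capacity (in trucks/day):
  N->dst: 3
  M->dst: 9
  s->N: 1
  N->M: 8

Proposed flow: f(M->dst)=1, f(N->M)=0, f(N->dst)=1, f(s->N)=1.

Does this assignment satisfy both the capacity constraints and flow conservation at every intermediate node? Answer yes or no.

No

Conservation fails at M: inflow 0 ≠ outflow 1.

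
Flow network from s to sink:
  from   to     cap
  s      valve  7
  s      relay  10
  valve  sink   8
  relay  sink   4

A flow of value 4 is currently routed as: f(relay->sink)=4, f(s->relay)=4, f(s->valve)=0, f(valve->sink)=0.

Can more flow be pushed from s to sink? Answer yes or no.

Residual path s->valve->sink has bottleneck 7 > 0.
Pushing 7 along it raises the flow to 11, so the given flow is not maximum.

Yes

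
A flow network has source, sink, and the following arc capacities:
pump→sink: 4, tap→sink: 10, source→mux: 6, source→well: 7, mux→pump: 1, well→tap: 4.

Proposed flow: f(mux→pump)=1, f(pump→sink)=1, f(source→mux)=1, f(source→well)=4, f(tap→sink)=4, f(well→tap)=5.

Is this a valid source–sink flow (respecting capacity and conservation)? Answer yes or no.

Capacity violated on well→tap: flow 5 > capacity 4.

No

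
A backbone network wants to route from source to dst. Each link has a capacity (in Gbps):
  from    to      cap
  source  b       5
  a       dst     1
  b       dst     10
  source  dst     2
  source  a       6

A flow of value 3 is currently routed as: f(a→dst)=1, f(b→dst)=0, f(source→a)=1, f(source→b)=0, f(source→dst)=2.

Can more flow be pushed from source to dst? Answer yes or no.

Residual path source→b→dst has bottleneck 5 > 0.
Pushing 5 along it raises the flow to 8, so the given flow is not maximum.

Yes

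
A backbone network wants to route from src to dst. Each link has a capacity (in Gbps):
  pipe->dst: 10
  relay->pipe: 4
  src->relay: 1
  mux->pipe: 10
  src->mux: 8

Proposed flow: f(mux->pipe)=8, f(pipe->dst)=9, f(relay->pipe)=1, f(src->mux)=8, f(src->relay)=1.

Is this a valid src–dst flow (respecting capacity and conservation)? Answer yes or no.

Yes

Every edge has 0 ≤ f(e) ≤ cap(e).
At each intermediate node, inflow equals outflow.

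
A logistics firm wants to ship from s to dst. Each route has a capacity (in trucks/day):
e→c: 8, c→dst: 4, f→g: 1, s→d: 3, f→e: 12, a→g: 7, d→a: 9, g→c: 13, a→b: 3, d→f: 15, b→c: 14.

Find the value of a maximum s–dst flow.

3

Augment s→d→f→g→c→dst: bottleneck 1. Total 1.
Augment s→d→f→e→c→dst: bottleneck 2. Total 3.
No augmenting path remains in the residual graph.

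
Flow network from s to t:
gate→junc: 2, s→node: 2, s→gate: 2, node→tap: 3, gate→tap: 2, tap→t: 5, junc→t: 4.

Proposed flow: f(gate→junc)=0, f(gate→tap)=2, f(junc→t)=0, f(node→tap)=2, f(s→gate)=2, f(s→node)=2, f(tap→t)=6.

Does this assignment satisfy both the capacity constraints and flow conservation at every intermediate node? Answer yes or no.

No

Capacity violated on tap→t: flow 6 > capacity 5.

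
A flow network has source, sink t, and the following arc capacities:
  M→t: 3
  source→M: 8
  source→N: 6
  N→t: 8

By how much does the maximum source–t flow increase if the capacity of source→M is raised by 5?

0

Original max flow = 9.
Edge source→M does not cross the min cut (source side {M, source}), so extra capacity there cannot help.
New max flow = 9. Increase = 0.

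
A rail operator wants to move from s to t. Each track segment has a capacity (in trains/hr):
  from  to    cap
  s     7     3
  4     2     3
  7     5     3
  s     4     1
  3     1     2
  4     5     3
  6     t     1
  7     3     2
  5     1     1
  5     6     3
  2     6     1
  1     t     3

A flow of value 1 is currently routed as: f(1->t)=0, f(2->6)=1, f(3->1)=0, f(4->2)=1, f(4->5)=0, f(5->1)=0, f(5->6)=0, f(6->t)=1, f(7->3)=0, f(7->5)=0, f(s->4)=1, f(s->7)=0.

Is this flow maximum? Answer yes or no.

No

Residual path s->7->5->1->t has bottleneck 1 > 0.
Pushing 1 along it raises the flow to 2, so the given flow is not maximum.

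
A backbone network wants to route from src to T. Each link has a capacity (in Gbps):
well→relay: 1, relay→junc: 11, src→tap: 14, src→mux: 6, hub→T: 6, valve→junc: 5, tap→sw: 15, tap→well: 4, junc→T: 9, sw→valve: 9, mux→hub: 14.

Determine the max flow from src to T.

Augment src→mux→hub→T: bottleneck 6. Total 6.
Augment src→tap→well→relay→junc→T: bottleneck 1. Total 7.
Augment src→tap→sw→valve→junc→T: bottleneck 5. Total 12.
No augmenting path remains in the residual graph.

12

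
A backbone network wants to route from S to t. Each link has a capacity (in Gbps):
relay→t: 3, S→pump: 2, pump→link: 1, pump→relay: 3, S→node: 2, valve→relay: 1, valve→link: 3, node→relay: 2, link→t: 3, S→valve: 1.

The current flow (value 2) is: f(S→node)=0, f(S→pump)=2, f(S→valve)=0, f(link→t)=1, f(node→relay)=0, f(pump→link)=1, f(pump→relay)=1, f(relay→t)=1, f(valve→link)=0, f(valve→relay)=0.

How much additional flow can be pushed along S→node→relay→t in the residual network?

Residual capacities along the path: S→node: 2, node→relay: 2, relay→t: 2.
Minimum is 2.

2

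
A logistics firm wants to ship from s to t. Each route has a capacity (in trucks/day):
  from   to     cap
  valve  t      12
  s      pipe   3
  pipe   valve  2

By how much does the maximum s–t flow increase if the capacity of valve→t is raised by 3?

0

Original max flow = 2.
Edge valve→t does not cross the min cut (source side {pipe, s}), so extra capacity there cannot help.
New max flow = 2. Increase = 0.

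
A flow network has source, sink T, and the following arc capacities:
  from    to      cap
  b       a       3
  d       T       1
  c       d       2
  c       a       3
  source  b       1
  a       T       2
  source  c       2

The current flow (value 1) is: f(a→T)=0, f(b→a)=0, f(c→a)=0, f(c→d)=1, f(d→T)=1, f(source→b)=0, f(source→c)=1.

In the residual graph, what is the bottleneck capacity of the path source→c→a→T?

Residual capacities along the path: source→c: 1, c→a: 3, a→T: 2.
Minimum is 1.

1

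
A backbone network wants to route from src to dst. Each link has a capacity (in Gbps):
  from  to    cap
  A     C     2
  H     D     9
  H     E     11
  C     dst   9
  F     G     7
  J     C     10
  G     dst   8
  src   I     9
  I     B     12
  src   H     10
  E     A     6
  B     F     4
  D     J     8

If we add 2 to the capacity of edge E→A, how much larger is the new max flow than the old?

0

Original max flow = 13.
Edge E→A does not cross the min cut (source side {A, B, C, D, E, H, I, J, src}), so extra capacity there cannot help.
New max flow = 13. Increase = 0.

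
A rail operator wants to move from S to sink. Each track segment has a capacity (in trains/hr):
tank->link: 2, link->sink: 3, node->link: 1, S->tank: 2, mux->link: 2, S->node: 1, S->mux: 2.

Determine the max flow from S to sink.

Augment S->tank->link->sink: bottleneck 2. Total 2.
Augment S->node->link->sink: bottleneck 1. Total 3.
No augmenting path remains in the residual graph.

3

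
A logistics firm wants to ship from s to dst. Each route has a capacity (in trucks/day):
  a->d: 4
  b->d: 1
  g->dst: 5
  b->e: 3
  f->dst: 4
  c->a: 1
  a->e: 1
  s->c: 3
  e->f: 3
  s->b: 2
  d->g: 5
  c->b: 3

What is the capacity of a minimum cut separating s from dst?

5

Max flow = 5 (via 4 augmenting paths).
In the residual at optimum, the set reachable from s is {s}.
Cut edges: s->c (cap 3), s->b (cap 2). Sum = 5.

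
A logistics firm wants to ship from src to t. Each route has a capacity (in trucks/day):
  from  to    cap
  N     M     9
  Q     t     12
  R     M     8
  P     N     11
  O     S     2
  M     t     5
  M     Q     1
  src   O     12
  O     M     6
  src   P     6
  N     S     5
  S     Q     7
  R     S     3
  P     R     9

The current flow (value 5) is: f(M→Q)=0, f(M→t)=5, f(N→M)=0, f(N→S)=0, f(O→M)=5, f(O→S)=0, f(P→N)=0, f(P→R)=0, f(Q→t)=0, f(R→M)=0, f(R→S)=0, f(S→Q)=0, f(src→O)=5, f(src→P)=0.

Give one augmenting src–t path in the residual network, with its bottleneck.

Residual along src→O→M→Q→t: src→O: 7, O→M: 1, M→Q: 1, Q→t: 12.
Bottleneck = min = 1.

src→O→M→Q→t, bottleneck 1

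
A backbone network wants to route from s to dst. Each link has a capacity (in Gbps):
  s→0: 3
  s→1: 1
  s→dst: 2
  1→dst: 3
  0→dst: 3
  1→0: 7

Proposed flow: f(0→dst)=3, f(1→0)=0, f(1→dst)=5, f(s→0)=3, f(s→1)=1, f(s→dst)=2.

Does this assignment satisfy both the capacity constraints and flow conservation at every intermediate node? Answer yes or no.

No

Capacity violated on 1→dst: flow 5 > capacity 3.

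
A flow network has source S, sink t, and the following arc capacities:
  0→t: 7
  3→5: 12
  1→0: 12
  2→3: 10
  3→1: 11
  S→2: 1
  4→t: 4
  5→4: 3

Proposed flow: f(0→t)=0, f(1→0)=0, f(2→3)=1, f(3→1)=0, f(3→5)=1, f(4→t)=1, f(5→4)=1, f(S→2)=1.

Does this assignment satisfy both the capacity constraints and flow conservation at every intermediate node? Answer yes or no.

Yes

Every edge has 0 ≤ f(e) ≤ cap(e).
At each intermediate node, inflow equals outflow.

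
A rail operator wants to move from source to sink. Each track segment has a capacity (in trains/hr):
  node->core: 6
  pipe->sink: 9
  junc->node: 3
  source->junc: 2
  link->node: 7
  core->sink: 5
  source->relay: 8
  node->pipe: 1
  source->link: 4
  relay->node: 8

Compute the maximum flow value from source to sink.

Augment source->junc->node->core->sink: bottleneck 2. Total 2.
Augment source->relay->node->core->sink: bottleneck 3. Total 5.
Augment source->relay->node->pipe->sink: bottleneck 1. Total 6.
No augmenting path remains in the residual graph.

6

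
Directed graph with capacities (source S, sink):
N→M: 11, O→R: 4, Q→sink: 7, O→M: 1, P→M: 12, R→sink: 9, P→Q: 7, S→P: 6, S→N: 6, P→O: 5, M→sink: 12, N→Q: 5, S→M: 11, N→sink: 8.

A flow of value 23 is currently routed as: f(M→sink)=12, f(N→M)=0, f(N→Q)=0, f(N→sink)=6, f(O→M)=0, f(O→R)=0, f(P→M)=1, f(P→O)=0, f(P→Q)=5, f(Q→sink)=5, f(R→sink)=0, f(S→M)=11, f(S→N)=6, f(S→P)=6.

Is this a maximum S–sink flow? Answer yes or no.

Yes

Residual reachable from S: {S}; sink is not reachable.
Saturated cut: S→P, S→N, S→M with total capacity 23 = current flow value. Flow is maximum.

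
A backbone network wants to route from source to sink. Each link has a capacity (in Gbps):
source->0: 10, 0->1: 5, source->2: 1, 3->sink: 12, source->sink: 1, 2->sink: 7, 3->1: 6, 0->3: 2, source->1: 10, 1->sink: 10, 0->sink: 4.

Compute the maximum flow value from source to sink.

18

Augment source->sink: bottleneck 1. Total 1.
Augment source->0->sink: bottleneck 4. Total 5.
Augment source->1->sink: bottleneck 10. Total 15.
Augment source->2->sink: bottleneck 1. Total 16.
Augment source->0->3->sink: bottleneck 2. Total 18.
No augmenting path remains in the residual graph.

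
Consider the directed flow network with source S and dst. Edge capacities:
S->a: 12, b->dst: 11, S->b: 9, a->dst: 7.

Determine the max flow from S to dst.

Augment S->a->dst: bottleneck 7. Total 7.
Augment S->b->dst: bottleneck 9. Total 16.
No augmenting path remains in the residual graph.

16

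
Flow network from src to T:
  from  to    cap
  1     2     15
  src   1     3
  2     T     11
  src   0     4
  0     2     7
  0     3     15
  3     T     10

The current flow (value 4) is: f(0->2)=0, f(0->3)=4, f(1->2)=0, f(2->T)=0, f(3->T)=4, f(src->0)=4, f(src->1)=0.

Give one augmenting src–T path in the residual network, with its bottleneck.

src->1->2->T, bottleneck 3

Residual along src->1->2->T: src->1: 3, 1->2: 15, 2->T: 11.
Bottleneck = min = 3.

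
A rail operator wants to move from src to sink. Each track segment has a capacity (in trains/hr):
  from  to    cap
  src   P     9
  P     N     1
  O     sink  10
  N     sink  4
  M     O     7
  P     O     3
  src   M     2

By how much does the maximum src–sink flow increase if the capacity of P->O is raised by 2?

2

Original max flow = 6.
After raising cap(P->O), augmenting paths through that edge carry 2 more units.
New max flow = 8. Increase = 2.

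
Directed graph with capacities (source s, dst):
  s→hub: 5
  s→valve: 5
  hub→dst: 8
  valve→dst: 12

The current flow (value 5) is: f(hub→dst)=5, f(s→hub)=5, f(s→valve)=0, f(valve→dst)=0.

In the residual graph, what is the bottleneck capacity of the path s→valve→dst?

Residual capacities along the path: s→valve: 5, valve→dst: 12.
Minimum is 5.

5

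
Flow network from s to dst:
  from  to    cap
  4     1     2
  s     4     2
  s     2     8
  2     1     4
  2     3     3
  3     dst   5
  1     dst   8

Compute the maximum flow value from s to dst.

9

Augment s->4->1->dst: bottleneck 2. Total 2.
Augment s->2->1->dst: bottleneck 4. Total 6.
Augment s->2->3->dst: bottleneck 3. Total 9.
No augmenting path remains in the residual graph.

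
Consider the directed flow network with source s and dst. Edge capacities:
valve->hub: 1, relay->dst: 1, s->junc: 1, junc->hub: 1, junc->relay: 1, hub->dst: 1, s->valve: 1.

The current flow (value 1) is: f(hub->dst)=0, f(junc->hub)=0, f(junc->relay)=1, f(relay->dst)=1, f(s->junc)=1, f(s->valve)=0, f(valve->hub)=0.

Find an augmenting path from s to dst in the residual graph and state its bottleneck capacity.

Residual along s->valve->hub->dst: s->valve: 1, valve->hub: 1, hub->dst: 1.
Bottleneck = min = 1.

s->valve->hub->dst, bottleneck 1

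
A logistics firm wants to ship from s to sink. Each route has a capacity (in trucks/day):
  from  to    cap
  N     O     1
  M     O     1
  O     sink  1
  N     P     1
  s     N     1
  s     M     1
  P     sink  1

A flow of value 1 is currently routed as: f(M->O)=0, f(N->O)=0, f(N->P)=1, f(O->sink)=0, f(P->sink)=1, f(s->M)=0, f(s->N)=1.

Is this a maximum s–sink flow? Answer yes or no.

Residual path s->M->O->sink has bottleneck 1 > 0.
Pushing 1 along it raises the flow to 2, so the given flow is not maximum.

No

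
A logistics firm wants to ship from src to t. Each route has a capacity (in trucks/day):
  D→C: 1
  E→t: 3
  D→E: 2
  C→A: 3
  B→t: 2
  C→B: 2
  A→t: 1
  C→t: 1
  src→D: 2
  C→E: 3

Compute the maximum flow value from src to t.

Augment src→D→C→t: bottleneck 1. Total 1.
Augment src→D→E→t: bottleneck 1. Total 2.
No augmenting path remains in the residual graph.

2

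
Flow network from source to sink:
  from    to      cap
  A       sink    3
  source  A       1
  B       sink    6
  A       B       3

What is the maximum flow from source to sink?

Augment source->A->sink: bottleneck 1. Total 1.
No augmenting path remains in the residual graph.

1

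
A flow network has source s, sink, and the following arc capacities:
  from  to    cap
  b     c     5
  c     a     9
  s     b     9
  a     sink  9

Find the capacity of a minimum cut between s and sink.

5

Max flow = 5 (via 1 augmenting path).
In the residual at optimum, the set reachable from s is {b, s}.
Cut edges: b->c (cap 5). Sum = 5.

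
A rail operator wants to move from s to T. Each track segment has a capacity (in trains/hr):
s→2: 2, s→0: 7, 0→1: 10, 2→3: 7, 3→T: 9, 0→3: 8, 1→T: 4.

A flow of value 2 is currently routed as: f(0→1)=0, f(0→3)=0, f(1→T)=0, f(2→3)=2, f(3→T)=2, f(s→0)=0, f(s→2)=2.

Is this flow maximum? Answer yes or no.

No

Residual path s→0→3→T has bottleneck 7 > 0.
Pushing 7 along it raises the flow to 9, so the given flow is not maximum.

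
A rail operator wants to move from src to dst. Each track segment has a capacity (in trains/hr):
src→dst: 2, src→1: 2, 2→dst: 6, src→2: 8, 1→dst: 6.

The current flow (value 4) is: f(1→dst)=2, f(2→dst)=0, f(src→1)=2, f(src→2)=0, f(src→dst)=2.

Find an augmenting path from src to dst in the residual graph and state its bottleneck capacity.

src→2→dst, bottleneck 6

Residual along src→2→dst: src→2: 8, 2→dst: 6.
Bottleneck = min = 6.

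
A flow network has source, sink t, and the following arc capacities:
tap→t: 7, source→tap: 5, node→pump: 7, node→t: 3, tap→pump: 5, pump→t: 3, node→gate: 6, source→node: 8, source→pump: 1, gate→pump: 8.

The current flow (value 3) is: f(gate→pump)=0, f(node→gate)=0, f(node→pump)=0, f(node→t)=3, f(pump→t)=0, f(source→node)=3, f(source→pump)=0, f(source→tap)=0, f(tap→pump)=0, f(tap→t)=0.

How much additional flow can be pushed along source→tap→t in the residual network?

5

Residual capacities along the path: source→tap: 5, tap→t: 7.
Minimum is 5.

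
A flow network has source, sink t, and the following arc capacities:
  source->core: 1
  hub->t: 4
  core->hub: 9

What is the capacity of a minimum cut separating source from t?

1

Max flow = 1 (via 1 augmenting path).
In the residual at optimum, the set reachable from source is {source}.
Cut edges: source->core (cap 1). Sum = 1.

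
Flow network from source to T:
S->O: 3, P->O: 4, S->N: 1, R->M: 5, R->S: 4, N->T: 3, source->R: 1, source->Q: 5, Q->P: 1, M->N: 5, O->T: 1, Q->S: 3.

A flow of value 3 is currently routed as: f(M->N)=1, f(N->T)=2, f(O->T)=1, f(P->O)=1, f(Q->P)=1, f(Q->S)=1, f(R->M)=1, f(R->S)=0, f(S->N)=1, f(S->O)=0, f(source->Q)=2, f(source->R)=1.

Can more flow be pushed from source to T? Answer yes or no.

No

Residual reachable from source: {O, P, Q, S, source}; T is not reachable.
Saturated cut: source->R, S->N, O->T with total capacity 3 = current flow value. Flow is maximum.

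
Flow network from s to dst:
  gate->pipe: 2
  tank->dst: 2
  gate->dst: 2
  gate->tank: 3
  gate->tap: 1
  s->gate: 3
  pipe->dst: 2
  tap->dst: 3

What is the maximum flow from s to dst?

3

Augment s->gate->dst: bottleneck 2. Total 2.
Augment s->gate->pipe->dst: bottleneck 1. Total 3.
No augmenting path remains in the residual graph.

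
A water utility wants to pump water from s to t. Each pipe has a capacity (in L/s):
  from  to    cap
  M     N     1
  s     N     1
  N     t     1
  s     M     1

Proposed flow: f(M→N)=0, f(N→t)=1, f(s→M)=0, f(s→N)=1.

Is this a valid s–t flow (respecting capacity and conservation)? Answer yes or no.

Every edge has 0 ≤ f(e) ≤ cap(e).
At each intermediate node, inflow equals outflow.

Yes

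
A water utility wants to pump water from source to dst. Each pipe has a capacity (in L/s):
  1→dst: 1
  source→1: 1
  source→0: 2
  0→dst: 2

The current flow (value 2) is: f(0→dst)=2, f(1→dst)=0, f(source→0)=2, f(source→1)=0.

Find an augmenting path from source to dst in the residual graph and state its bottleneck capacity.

source→1→dst, bottleneck 1

Residual along source→1→dst: source→1: 1, 1→dst: 1.
Bottleneck = min = 1.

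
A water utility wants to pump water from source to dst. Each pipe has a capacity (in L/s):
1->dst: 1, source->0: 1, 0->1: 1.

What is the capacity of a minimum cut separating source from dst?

1

Max flow = 1 (via 1 augmenting path).
In the residual at optimum, the set reachable from source is {source}.
Cut edges: source->0 (cap 1). Sum = 1.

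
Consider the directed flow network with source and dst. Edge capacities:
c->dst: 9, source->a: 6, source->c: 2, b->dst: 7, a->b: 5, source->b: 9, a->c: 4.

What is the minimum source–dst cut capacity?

13

Max flow = 13 (via 3 augmenting paths).
In the residual at optimum, the set reachable from source is {a, b, source}.
Cut edges: source->c (cap 2), a->c (cap 4), b->dst (cap 7). Sum = 13.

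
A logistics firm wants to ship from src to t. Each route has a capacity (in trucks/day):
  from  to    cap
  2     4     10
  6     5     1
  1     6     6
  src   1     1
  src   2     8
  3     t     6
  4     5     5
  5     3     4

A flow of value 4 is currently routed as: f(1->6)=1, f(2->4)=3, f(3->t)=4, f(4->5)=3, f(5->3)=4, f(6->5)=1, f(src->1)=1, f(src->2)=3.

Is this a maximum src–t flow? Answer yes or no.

Residual reachable from src: {1, 2, 4, 5, 6, src}; t is not reachable.
Saturated cut: 5->3 with total capacity 4 = current flow value. Flow is maximum.

Yes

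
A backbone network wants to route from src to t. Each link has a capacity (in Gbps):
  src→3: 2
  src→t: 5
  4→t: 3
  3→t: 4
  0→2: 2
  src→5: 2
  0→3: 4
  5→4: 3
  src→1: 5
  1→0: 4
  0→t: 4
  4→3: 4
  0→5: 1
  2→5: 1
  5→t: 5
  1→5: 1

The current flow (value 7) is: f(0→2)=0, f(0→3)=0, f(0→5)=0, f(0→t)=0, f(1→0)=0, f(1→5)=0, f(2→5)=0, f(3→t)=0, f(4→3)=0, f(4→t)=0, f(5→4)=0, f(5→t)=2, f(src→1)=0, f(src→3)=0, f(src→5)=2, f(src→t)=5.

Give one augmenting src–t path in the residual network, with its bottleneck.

src→3→t, bottleneck 2

Residual along src→3→t: src→3: 2, 3→t: 4.
Bottleneck = min = 2.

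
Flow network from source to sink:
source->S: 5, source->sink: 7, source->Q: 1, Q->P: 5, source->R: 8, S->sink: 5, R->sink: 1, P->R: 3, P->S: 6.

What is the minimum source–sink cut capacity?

13

Max flow = 13 (via 3 augmenting paths).
In the residual at optimum, the set reachable from source is {P, Q, R, S, source}.
Cut edges: source->sink (cap 7), S->sink (cap 5), R->sink (cap 1). Sum = 13.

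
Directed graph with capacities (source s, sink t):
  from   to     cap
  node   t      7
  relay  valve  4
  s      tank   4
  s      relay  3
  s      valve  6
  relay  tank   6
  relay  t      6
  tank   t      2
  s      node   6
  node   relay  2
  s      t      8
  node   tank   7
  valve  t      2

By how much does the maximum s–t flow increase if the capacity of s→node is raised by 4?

Original max flow = 21.
After raising cap(s→node), augmenting paths through that edge carry 3 more units.
New max flow = 24. Increase = 3.

3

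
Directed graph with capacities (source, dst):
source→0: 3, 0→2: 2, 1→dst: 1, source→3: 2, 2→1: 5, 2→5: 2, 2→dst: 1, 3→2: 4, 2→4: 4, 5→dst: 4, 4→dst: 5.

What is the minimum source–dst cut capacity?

Max flow = 4 (via 3 augmenting paths).
In the residual at optimum, the set reachable from source is {0, source}.
Cut edges: source→3 (cap 2), 0→2 (cap 2). Sum = 4.

4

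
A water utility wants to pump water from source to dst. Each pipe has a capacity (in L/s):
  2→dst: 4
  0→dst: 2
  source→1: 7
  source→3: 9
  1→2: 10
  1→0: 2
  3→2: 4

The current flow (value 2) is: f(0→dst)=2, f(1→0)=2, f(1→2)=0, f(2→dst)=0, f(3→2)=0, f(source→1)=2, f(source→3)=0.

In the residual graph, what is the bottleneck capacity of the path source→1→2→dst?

Residual capacities along the path: source→1: 5, 1→2: 10, 2→dst: 4.
Minimum is 4.

4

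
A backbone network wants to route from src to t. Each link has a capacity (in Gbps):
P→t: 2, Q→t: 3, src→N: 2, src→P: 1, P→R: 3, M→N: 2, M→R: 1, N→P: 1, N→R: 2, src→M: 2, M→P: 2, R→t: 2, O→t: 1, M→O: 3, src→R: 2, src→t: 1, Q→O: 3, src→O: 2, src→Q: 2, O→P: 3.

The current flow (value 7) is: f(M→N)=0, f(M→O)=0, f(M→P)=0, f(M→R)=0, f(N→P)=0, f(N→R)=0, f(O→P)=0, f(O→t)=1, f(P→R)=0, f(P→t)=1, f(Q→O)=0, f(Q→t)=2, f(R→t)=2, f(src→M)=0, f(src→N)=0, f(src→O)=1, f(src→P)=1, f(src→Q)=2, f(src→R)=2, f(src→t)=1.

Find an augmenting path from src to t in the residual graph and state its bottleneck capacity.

src→M→P→t, bottleneck 1

Residual along src→M→P→t: src→M: 2, M→P: 2, P→t: 1.
Bottleneck = min = 1.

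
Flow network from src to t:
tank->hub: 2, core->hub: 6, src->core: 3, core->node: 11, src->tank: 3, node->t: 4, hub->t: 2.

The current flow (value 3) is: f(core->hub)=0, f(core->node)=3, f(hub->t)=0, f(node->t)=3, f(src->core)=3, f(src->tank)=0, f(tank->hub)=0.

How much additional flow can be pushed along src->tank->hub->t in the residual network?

Residual capacities along the path: src->tank: 3, tank->hub: 2, hub->t: 2.
Minimum is 2.

2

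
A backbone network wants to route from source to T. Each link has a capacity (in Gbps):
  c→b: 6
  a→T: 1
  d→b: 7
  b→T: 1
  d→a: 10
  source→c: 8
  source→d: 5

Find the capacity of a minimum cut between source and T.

2

Max flow = 2 (via 2 augmenting paths).
In the residual at optimum, the set reachable from source is {a, b, c, d, source}.
Cut edges: b→T (cap 1), a→T (cap 1). Sum = 2.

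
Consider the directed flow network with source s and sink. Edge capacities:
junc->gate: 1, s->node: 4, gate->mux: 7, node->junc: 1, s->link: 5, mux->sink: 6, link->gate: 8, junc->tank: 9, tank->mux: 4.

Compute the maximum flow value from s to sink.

Augment s->link->gate->mux->sink: bottleneck 5. Total 5.
Augment s->node->junc->gate->mux->sink: bottleneck 1. Total 6.
No augmenting path remains in the residual graph.

6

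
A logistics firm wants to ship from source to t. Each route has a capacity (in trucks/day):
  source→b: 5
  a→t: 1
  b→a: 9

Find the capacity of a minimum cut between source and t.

Max flow = 1 (via 1 augmenting path).
In the residual at optimum, the set reachable from source is {a, b, source}.
Cut edges: a→t (cap 1). Sum = 1.

1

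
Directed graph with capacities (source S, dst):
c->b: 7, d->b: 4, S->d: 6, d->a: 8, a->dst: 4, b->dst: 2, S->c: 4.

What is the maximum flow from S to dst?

Augment S->d->a->dst: bottleneck 4. Total 4.
Augment S->d->b->dst: bottleneck 2. Total 6.
No augmenting path remains in the residual graph.

6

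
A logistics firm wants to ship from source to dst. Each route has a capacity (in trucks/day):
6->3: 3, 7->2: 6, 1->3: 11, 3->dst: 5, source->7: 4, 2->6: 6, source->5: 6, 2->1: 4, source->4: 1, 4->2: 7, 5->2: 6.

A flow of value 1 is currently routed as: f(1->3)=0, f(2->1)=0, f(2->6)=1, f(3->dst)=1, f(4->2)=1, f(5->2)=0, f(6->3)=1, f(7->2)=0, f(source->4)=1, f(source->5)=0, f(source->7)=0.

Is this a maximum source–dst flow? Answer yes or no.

No

Residual path source->7->2->6->3->dst has bottleneck 2 > 0.
Pushing 2 along it raises the flow to 3, so the given flow is not maximum.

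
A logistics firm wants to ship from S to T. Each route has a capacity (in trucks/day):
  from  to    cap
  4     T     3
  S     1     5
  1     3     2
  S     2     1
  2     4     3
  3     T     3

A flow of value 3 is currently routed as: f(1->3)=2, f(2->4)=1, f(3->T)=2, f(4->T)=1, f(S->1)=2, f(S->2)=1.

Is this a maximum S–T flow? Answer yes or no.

Yes

Residual reachable from S: {1, S}; T is not reachable.
Saturated cut: 1->3, S->2 with total capacity 3 = current flow value. Flow is maximum.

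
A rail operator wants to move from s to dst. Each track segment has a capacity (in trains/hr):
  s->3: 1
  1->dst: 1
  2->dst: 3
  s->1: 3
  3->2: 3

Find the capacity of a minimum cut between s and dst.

2

Max flow = 2 (via 2 augmenting paths).
In the residual at optimum, the set reachable from s is {1, s}.
Cut edges: s->3 (cap 1), 1->dst (cap 1). Sum = 2.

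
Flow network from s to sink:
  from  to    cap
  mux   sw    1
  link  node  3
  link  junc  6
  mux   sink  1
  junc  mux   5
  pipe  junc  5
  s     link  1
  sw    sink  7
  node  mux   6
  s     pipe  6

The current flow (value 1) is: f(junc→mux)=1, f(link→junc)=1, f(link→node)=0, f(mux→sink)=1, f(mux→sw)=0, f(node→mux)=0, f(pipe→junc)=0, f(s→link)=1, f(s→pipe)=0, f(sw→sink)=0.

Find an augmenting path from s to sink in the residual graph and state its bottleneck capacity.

Residual along s→pipe→junc→mux→sw→sink: s→pipe: 6, pipe→junc: 5, junc→mux: 4, mux→sw: 1, sw→sink: 7.
Bottleneck = min = 1.

s→pipe→junc→mux→sw→sink, bottleneck 1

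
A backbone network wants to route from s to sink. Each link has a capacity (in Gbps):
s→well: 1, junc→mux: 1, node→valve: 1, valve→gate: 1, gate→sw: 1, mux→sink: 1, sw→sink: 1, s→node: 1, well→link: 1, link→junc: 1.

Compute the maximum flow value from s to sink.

2

Augment s→well→link→junc→mux→sink: bottleneck 1. Total 1.
Augment s→node→valve→gate→sw→sink: bottleneck 1. Total 2.
No augmenting path remains in the residual graph.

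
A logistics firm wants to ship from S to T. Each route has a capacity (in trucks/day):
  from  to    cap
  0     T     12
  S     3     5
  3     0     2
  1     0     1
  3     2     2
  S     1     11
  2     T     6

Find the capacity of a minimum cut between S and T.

5

Max flow = 5 (via 3 augmenting paths).
In the residual at optimum, the set reachable from S is {1, 3, S}.
Cut edges: 1->0 (cap 1), 3->0 (cap 2), 3->2 (cap 2). Sum = 5.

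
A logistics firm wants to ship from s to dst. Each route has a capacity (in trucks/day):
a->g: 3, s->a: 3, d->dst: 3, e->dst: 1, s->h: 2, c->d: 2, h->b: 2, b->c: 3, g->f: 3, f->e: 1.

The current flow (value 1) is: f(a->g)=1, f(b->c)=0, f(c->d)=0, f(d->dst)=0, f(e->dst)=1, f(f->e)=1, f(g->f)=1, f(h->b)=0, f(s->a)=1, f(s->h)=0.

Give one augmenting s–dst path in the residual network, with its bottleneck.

Residual along s->h->b->c->d->dst: s->h: 2, h->b: 2, b->c: 3, c->d: 2, d->dst: 3.
Bottleneck = min = 2.

s->h->b->c->d->dst, bottleneck 2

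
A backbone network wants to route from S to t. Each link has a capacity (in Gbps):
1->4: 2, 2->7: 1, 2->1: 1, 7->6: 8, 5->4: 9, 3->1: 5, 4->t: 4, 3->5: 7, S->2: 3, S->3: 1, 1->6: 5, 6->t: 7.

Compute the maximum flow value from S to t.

Augment S->2->7->6->t: bottleneck 1. Total 1.
Augment S->2->1->6->t: bottleneck 1. Total 2.
Augment S->3->1->6->t: bottleneck 1. Total 3.
No augmenting path remains in the residual graph.

3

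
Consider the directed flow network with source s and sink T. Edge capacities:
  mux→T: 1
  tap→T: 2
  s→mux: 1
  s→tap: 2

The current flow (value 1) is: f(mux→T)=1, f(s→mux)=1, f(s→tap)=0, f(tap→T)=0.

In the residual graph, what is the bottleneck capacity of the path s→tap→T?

2

Residual capacities along the path: s→tap: 2, tap→T: 2.
Minimum is 2.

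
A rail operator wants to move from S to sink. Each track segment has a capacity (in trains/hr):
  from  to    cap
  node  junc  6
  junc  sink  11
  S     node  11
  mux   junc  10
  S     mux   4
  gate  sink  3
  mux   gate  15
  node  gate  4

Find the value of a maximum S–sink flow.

13

Augment S→node→gate→sink: bottleneck 3. Total 3.
Augment S→node→junc→sink: bottleneck 6. Total 9.
Augment S→mux→junc→sink: bottleneck 4. Total 13.
No augmenting path remains in the residual graph.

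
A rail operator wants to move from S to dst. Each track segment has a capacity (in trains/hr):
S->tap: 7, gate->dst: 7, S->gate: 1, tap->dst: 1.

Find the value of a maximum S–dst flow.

Augment S->gate->dst: bottleneck 1. Total 1.
Augment S->tap->dst: bottleneck 1. Total 2.
No augmenting path remains in the residual graph.

2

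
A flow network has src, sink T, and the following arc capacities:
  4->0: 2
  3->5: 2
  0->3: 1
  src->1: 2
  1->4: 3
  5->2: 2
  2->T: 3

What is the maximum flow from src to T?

Augment src->1->4->0->3->5->2->T: bottleneck 1. Total 1.
No augmenting path remains in the residual graph.

1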